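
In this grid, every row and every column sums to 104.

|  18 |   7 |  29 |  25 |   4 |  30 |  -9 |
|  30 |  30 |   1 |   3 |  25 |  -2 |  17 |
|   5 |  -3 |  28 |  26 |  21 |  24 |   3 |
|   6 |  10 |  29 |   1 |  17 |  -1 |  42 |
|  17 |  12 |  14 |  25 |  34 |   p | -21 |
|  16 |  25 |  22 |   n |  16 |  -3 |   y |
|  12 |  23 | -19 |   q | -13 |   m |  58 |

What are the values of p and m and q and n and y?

Row 5 has 17 + 12 + 14 + 25 + 34 − 21 = 81; the blank must be 104 − 81 = 23.
Column 6 has 30 − 2 + 24 − 1 + 23 − 3 = 71; the blank must be 104 − 71 = 33.
Column 7 has -9 + 17 + 3 + 42 − 21 + 58 = 90; the blank must be 104 − 90 = 14.
Row 6 has 16 + 25 + 22 + 16 − 3 + 14 = 90; the blank must be 104 − 90 = 14.
Row 7 has 12 + 23 − 19 − 13 + 33 + 58 = 94; the blank must be 104 − 94 = 10.

p = 23, m = 33, q = 10, n = 14, y = 14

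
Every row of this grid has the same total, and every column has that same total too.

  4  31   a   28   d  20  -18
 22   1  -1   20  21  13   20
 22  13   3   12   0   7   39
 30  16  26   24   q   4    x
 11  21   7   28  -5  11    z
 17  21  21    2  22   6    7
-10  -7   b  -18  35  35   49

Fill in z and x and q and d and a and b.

Rows 2 and 3 both sum to 96, so that's the common total.
The known cells in row 7 total 84, leaving 96 − 84 = 12 for the blank.
The known cells in row 5 total 73, leaving 96 − 73 = 23 for the blank.
The known cells in column 3 total 68, leaving 96 − 68 = 28 for the blank.
The known cells in row 1 total 93, leaving 96 − 93 = 3 for the blank.
The known cells in column 5 total 76, leaving 96 − 76 = 20 for the blank.
The known cells in row 4 total 120, leaving 96 − 120 = -24 for the blank.

z = 23, x = -24, q = 20, d = 3, a = 28, b = 12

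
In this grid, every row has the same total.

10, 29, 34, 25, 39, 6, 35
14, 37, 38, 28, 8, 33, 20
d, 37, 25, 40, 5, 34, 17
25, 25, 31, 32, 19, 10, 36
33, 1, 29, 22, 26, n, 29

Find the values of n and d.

n = 38, d = 20

Row 2 sums to 178 and so does row 4; that's the common total.
In row 5 the known cells total 140, leaving 178 − 140 = 38.
In row 3 the known cells total 158, leaving 178 − 158 = 20.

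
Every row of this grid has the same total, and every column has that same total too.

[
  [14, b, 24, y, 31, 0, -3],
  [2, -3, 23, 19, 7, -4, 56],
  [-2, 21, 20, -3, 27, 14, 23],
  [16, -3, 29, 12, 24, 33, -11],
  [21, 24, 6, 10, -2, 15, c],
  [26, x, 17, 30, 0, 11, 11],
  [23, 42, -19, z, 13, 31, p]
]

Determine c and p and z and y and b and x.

c = 26, p = -2, z = 12, y = 20, b = 14, x = 5

Rows 2 and 3 both sum to 100, so that's the common total.
The known cells in row 5 total 74, leaving 100 − 74 = 26 for the blank.
The known cells in row 6 total 95, leaving 100 − 95 = 5 for the blank.
The known cells in column 2 total 86, leaving 100 − 86 = 14 for the blank.
The known cells in row 1 total 80, leaving 100 − 80 = 20 for the blank.
The known cells in column 7 total 102, leaving 100 − 102 = -2 for the blank.
The known cells in row 7 total 88, leaving 100 − 88 = 12 for the blank.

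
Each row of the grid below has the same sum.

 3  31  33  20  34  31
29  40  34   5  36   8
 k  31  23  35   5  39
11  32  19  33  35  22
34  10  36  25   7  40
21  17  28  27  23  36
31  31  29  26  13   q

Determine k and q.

The complete rows each total 152.
Row 3 is missing 152 − 133 = 19 (since 31 + 23 + 35 + 5 + 39 = 133).
Row 7 is missing 152 − 130 = 22 (since 31 + 31 + 29 + 26 + 13 = 130).

k = 19, q = 22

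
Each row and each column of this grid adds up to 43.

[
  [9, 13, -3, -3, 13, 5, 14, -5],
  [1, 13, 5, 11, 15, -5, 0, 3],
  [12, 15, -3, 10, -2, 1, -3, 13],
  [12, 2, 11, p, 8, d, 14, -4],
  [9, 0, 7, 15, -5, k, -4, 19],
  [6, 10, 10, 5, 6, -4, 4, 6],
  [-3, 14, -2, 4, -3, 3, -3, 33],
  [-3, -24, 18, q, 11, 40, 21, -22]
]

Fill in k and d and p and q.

The known cells in row 5 total 41, leaving 43 − 41 = 2 for the blank.
The known cells in column 6 total 42, leaving 43 − 42 = 1 for the blank.
The known cells in row 4 total 44, leaving 43 − 44 = -1 for the blank.
The known cells in row 8 total 41, leaving 43 − 41 = 2 for the blank.

k = 2, d = 1, p = -1, q = 2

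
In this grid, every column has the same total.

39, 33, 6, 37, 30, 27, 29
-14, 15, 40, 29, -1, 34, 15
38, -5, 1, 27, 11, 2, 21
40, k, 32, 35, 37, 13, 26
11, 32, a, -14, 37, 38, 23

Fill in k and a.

k = 39, a = 35

Columns 1 and 5 both add up to 114, so every column sums to 114.
Column 2: 33 + 15 − 5 + 32 = 75, so the missing entry is 114 − 75 = 39.
Column 3: 6 + 40 + 1 + 32 = 79, so the missing entry is 114 − 79 = 35.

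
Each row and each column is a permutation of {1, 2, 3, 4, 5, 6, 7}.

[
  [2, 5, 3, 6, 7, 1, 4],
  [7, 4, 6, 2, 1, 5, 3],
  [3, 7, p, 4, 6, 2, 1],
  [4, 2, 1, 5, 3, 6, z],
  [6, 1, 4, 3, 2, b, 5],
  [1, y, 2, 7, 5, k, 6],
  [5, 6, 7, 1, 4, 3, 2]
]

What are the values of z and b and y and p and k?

z = 7, b = 7, y = 3, p = 5, k = 4

At (row 6, col 2): column 2 already has {1, 2, 4, 5, 6, 7}, so the value is 3.
At (row 6, col 6): row 6 already has {1, 2, 3, 5, 6, 7}, so the value is 4.
At (row 5, col 6): row 5 already has {1, 2, 3, 4, 5, 6}, so the value is 7.
At (row 4, col 7): row 4 already has {1, 2, 3, 4, 5, 6}, so the value is 7.
Cell (3,3): row 3 already has {1, 2, 3, 4, 6, 7} → 5.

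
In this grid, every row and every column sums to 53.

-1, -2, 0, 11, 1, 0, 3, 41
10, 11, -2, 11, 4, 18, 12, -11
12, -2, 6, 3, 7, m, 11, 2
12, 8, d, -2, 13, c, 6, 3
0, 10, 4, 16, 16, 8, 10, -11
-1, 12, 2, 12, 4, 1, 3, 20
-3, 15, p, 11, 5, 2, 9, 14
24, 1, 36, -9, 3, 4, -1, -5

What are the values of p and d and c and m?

p = 0, d = 7, c = 6, m = 14

The known cells in row 7 total 53, leaving 53 − 53 = 0 for the blank.
The known cells in row 3 total 39, leaving 53 − 39 = 14 for the blank.
The known cells in column 3 total 46, leaving 53 − 46 = 7 for the blank.
The known cells in row 4 total 47, leaving 53 − 47 = 6 for the blank.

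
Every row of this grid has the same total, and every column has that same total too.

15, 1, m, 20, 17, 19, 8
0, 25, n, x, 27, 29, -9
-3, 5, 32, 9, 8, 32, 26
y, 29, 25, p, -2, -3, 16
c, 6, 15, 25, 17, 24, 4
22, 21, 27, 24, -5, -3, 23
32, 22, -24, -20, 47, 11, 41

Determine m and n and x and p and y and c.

Rows 3 and 6 both sum to 109, so that's the common total.
Row 5 has 6 + 15 + 25 + 17 + 24 + 4 = 91; the blank must be 109 − 91 = 18.
Column 1 has 15 + 0 − 3 + 18 + 22 + 32 = 84; the blank must be 109 − 84 = 25.
Row 1 has 15 + 1 + 20 + 17 + 19 + 8 = 80; the blank must be 109 − 80 = 29.
Column 3 has 29 + 32 + 25 + 15 + 27 − 24 = 104; the blank must be 109 − 104 = 5.
Row 4 has 25 + 29 + 25 − 2 − 3 + 16 = 90; the blank must be 109 − 90 = 19.
Row 2 has 0 + 25 + 5 + 27 + 29 − 9 = 77; the blank must be 109 − 77 = 32.

m = 29, n = 5, x = 32, p = 19, y = 25, c = 18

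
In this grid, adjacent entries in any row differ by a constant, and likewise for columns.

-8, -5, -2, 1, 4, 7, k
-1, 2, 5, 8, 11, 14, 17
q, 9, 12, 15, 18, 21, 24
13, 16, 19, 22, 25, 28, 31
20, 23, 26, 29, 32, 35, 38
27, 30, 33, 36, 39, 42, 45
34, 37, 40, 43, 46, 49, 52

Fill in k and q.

Along each row the entries change by 3 per step; down each column they change by 7.
Row 1: from -8 at column 1, stepping by 3 to column 7 gives 10.
Row 3: from 9 at column 2, stepping by 3 to column 1 gives 6.

k = 10, q = 6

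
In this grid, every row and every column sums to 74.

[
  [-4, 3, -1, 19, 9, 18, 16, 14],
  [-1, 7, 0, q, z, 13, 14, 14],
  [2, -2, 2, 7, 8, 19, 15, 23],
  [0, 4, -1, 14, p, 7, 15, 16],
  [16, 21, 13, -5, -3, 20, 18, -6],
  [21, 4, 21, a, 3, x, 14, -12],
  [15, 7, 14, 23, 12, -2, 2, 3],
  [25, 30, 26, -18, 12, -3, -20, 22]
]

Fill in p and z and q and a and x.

p = 19, z = 14, q = 13, a = 21, x = 2

Column 6: 18 + 13 + 19 + 7 + 20 − 2 − 3 = 72, so its missing entry is 74 − 72 = 2.
Row 4: 0 + 4 − 1 + 14 + 7 + 15 + 16 = 55, so its missing entry is 74 − 55 = 19.
Column 5: 9 + 8 + 19 − 3 + 3 + 12 + 12 = 60, so its missing entry is 74 − 60 = 14.
Row 6: 21 + 4 + 21 + 3 + 2 + 14 − 12 = 53, so its missing entry is 74 − 53 = 21.
Row 2: -1 + 7 + 0 + 14 + 13 + 14 + 14 = 61, so its missing entry is 74 − 61 = 13.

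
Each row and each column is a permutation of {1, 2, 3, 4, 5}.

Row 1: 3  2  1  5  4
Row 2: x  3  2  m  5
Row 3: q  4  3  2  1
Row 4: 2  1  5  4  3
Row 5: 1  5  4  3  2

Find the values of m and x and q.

m = 1, x = 4, q = 5

Cell (2,4): column 4 already has {2, 3, 4, 5} → 1.
At (row 2, col 1): row 2 already has {1, 2, 3, 5}, so the value is 4.
Cell (3,1): row 3 already has {1, 2, 3, 4} → 5.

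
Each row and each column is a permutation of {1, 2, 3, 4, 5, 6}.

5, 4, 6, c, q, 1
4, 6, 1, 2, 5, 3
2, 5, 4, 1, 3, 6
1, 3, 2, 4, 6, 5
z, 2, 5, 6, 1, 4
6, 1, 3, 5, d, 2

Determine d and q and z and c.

For row 6, column 5: row 6 already has {1, 2, 3, 5, 6}; that leaves 4.
For row 5, column 1: row 5 already has {1, 2, 4, 5, 6}; that leaves 3.
At (row 1, col 5): column 5 already has {1, 3, 4, 5, 6}, so the value is 2.
Cell (1,4): row 1 already has {1, 2, 4, 5, 6} → 3.

d = 4, q = 2, z = 3, c = 3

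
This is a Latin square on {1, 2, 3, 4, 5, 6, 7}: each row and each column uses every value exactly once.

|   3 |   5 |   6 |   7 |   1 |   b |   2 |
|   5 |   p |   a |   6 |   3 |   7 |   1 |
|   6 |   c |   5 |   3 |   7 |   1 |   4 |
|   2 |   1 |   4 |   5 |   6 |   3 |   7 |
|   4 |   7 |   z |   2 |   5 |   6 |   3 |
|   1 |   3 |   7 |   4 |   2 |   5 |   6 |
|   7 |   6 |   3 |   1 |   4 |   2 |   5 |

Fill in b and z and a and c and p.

At (row 3, col 2): row 3 already has {1, 3, 4, 5, 6, 7}, so the value is 2.
At (row 2, col 2): column 2 already has {1, 2, 3, 5, 6, 7}, so the value is 4.
For row 2, column 3: row 2 already has {1, 3, 4, 5, 6, 7}; that leaves 2.
For row 5, column 3: row 5 already has {2, 3, 4, 5, 6, 7}; that leaves 1.
Cell (1,6): row 1 already has {1, 2, 3, 5, 6, 7} → 4.

b = 4, z = 1, a = 2, c = 2, p = 4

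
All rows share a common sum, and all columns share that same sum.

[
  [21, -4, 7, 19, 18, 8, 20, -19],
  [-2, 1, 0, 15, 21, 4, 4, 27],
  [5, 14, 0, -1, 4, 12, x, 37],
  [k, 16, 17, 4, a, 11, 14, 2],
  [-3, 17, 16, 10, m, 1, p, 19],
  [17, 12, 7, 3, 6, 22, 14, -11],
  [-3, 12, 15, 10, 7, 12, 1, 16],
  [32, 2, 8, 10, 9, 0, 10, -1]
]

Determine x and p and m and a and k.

Rows 1 and 2 both sum to 70, so that's the common total.
Column 1: 21 − 2 + 5 − 3 + 17 − 3 + 32 = 67, so its missing entry is 70 − 67 = 3.
Row 4: 3 + 16 + 17 + 4 + 11 + 14 + 2 = 67, so its missing entry is 70 − 67 = 3.
Column 5: 18 + 21 + 4 + 3 + 6 + 7 + 9 = 68, so its missing entry is 70 − 68 = 2.
Row 5: -3 + 17 + 16 + 10 + 2 + 1 + 19 = 62, so its missing entry is 70 − 62 = 8.
Row 3: 5 + 14 + 0 − 1 + 4 + 12 + 37 = 71, so its missing entry is 70 − 71 = -1.

x = -1, p = 8, m = 2, a = 3, k = 3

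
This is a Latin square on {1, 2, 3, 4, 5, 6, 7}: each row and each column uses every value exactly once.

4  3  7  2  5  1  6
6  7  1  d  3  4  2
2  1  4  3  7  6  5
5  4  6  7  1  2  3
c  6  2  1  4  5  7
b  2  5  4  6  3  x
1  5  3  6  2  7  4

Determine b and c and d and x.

b = 7, c = 3, d = 5, x = 1

Cell (5,1): row 5 already has {1, 2, 4, 5, 6, 7} → 3.
For row 6, column 1: column 1 already has {1, 2, 3, 4, 5, 6}; that leaves 7.
Cell (2,4): row 2 already has {1, 2, 3, 4, 6, 7} → 5.
For row 6, column 7: row 6 already has {2, 3, 4, 5, 6, 7}; that leaves 1.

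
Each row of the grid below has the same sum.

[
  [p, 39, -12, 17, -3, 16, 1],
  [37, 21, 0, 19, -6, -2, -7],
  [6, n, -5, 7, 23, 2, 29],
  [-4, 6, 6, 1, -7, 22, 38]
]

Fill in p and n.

Row 2 sums to 62 and so does row 4; that's the common total.
In row 1 the known cells total 58, leaving 62 − 58 = 4.
In row 3 the known cells total 62, leaving 62 − 62 = 0.

p = 4, n = 0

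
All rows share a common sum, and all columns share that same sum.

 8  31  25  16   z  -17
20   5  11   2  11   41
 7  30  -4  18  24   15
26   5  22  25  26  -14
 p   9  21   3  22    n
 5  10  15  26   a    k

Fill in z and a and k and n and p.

z = 27, a = -20, k = 54, n = 11, p = 24

Rows 2 and 3 both sum to 90, so that's the common total.
Row 1 has 8 + 31 + 25 + 16 − 17 = 63; the blank must be 90 − 63 = 27.
Column 1 has 8 + 20 + 7 + 26 + 5 = 66; the blank must be 90 − 66 = 24.
Column 5 has 27 + 11 + 24 + 26 + 22 = 110; the blank must be 90 − 110 = -20.
Row 6 has 5 + 10 + 15 + 26 − 20 = 36; the blank must be 90 − 36 = 54.
Row 5 has 24 + 9 + 21 + 3 + 22 = 79; the blank must be 90 − 79 = 11.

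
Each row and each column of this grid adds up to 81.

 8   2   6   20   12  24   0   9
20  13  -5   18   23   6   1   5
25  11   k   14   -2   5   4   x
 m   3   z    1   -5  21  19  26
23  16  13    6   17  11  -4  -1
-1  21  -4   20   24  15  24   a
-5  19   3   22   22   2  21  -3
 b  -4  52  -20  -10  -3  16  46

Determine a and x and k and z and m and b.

a = -18, x = 17, k = 7, z = 9, m = 7, b = 4

Row 8: -4 + 52 − 20 − 10 − 3 + 16 + 46 = 77, so its missing entry is 81 − 77 = 4.
Row 6: -1 + 21 − 4 + 20 + 24 + 15 + 24 = 99, so its missing entry is 81 − 99 = -18.
Column 8: 9 + 5 + 26 − 1 − 18 − 3 + 46 = 64, so its missing entry is 81 − 64 = 17.
Column 1: 8 + 20 + 25 + 23 − 1 − 5 + 4 = 74, so its missing entry is 81 − 74 = 7.
Row 3: 25 + 11 + 14 − 2 + 5 + 4 + 17 = 74, so its missing entry is 81 − 74 = 7.
Row 4: 7 + 3 + 1 − 5 + 21 + 19 + 26 = 72, so its missing entry is 81 − 72 = 9.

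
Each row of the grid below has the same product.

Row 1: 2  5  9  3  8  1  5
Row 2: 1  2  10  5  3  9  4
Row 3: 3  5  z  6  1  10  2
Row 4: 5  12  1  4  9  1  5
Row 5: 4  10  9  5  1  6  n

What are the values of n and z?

n = 1, z = 6

Rows 1 and 2 each multiply to 10800, so every row has product 10800.
Row 5: 4×10×9×5×1×6 = 10800, so the missing entry is 10800 ÷ 10800 = 1.
Row 3: 3×5×6×1×10×2 = 1800, so the missing entry is 10800 ÷ 1800 = 6.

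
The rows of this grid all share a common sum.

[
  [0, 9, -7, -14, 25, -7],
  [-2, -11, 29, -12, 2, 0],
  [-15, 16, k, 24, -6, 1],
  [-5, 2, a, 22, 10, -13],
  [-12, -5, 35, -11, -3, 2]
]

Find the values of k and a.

Rows 1 and 2 both add up to 6, so every row sums to 6.
Row 3: -15 + 16 + 24 − 6 + 1 = 20, so the missing entry is 6 − 20 = -14.
Row 4: -5 + 2 + 22 + 10 − 13 = 16, so the missing entry is 6 − 16 = -10.

k = -14, a = -10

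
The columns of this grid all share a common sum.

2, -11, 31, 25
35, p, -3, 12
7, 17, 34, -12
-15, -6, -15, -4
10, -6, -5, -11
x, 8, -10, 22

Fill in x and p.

Columns 3 and 4 both add up to 32, so every column sums to 32.
Column 1: 2 + 35 + 7 − 15 + 10 = 39, so the missing entry is 32 − 39 = -7.
Column 2: -11 + 17 − 6 − 6 + 8 = 2, so the missing entry is 32 − 2 = 30.

x = -7, p = 30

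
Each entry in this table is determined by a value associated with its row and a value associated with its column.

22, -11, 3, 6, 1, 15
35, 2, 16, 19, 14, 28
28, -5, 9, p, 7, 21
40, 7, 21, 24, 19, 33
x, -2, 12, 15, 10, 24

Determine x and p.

x = 31, p = 12

The difference between any two rows is the same in every column — this is an addition table with the headers hidden.
Row 5 minus row 1 is 12 − 3 = 9, so its entry in column 1 is 22 + 9 = 31.
Row 3 minus row 1 is 9 − 3 = 6, so its entry in column 4 is 6 + 6 = 12.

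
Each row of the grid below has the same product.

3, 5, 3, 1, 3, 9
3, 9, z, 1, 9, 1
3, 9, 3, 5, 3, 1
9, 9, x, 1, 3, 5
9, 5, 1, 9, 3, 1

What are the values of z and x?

z = 5, x = 1

Rows 1 and 5 each multiply to 1215, so every row has product 1215.
Row 2: 3×9×1×9×1 = 243, so the missing entry is 1215 ÷ 243 = 5.
Row 4: 9×9×1×3×5 = 1215, so the missing entry is 1215 ÷ 1215 = 1.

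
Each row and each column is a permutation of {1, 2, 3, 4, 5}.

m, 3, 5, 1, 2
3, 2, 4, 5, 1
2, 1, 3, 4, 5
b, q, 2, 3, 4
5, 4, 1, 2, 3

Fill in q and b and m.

At (row 4, col 2): column 2 already has {1, 2, 3, 4}, so the value is 5.
Cell (4,1): row 4 already has {2, 3, 4, 5} → 1.
Cell (1,1): row 1 already has {1, 2, 3, 5} → 4.

q = 5, b = 1, m = 4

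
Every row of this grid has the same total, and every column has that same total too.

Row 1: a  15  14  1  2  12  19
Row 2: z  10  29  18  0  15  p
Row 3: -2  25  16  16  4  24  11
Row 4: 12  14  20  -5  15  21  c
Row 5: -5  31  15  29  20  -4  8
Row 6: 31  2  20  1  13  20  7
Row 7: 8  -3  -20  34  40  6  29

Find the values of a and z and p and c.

a = 31, z = 19, p = 3, c = 17

Rows 3 and 5 both sum to 94, so that's the common total.
Row 4: 12 + 14 + 20 − 5 + 15 + 21 = 77, so its missing entry is 94 − 77 = 17.
Column 7: 19 + 11 + 17 + 8 + 7 + 29 = 91, so its missing entry is 94 − 91 = 3.
Row 2: 10 + 29 + 18 + 0 + 15 + 3 = 75, so its missing entry is 94 − 75 = 19.
Row 1: 15 + 14 + 1 + 2 + 12 + 19 = 63, so its missing entry is 94 − 63 = 31.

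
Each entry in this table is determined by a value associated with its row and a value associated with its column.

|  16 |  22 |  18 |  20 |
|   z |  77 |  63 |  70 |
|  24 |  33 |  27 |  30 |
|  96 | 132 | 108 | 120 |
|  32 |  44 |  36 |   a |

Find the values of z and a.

Each row is a constant multiple of every other row — this is a multiplication table with the headers hidden.
Row 2 is 77/22 = 7/2 times row 1, so its entry in column 1 is 16 × 7/2 = 56.
Row 5 is 44/22 = 2/1 times row 1, so its entry in column 4 is 20 × 2/1 = 40.

z = 56, a = 40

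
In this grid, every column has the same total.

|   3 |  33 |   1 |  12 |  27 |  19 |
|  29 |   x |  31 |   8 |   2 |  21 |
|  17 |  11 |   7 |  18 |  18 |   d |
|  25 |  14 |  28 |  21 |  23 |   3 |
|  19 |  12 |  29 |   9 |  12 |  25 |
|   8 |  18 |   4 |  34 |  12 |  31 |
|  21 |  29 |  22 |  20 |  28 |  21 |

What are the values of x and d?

Columns 4 and 5 both add up to 122, so every column sums to 122.
Column 2: 33 + 11 + 14 + 12 + 18 + 29 = 117, so the missing entry is 122 − 117 = 5.
Column 6: 19 + 21 + 3 + 25 + 31 + 21 = 120, so the missing entry is 122 − 120 = 2.

x = 5, d = 2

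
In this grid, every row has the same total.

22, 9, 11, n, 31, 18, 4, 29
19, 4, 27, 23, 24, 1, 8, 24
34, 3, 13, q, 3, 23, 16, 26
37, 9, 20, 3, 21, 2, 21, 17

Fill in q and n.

q = 12, n = 6

Row 2 sums to 130 and so does row 4; that's the common total.
In row 3 the known cells total 118, leaving 130 − 118 = 12.
In row 1 the known cells total 124, leaving 130 − 124 = 6.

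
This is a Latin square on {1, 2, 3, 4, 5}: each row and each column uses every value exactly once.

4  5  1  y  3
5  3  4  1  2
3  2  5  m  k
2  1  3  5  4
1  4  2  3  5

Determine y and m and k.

Cell (3,5): column 5 already has {2, 3, 4, 5} → 1.
Cell (3,4): row 3 already has {1, 2, 3, 5} → 4.
For row 1, column 4: row 1 already has {1, 3, 4, 5}; that leaves 2.

y = 2, m = 4, k = 1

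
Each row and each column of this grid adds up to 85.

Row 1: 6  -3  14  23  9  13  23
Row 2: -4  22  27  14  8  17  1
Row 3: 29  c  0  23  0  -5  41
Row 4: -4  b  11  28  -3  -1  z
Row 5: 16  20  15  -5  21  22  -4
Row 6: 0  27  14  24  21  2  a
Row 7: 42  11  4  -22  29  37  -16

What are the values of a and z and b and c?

a = -3, z = 43, b = 11, c = -3

Row 3: 29 + 0 + 23 + 0 − 5 + 41 = 88, so its missing entry is 85 − 88 = -3.
Column 2: -3 + 22 − 3 + 20 + 27 + 11 = 74, so its missing entry is 85 − 74 = 11.
Row 6: 0 + 27 + 14 + 24 + 21 + 2 = 88, so its missing entry is 85 − 88 = -3.
Row 4: -4 + 11 + 11 + 28 − 3 − 1 = 42, so its missing entry is 85 − 42 = 43.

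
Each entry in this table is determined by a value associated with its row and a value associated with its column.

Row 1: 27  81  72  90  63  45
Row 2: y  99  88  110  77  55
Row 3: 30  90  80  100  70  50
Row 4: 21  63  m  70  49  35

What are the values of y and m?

Each row is a constant multiple of every other row — this is a multiplication table with the headers hidden.
Row 2 is 110/90 = 11/9 times row 1, so its entry in column 1 is 27 × 11/9 = 33.
Row 4 is 70/90 = 7/9 times row 1, so its entry in column 3 is 72 × 7/9 = 56.

y = 33, m = 56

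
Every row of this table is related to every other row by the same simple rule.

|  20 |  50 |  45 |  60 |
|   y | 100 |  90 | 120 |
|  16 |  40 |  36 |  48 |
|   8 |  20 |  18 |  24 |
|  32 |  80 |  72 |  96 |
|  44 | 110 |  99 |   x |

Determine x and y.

Each row is a constant multiple of every other row — this is a multiplication table with the headers hidden.
Row 6 is 110/50 = 11/5 times row 1, so its entry in column 4 is 60 × 11/5 = 132.
Row 2 is 100/50 = 2/1 times row 1, so its entry in column 1 is 20 × 2/1 = 40.

x = 132, y = 40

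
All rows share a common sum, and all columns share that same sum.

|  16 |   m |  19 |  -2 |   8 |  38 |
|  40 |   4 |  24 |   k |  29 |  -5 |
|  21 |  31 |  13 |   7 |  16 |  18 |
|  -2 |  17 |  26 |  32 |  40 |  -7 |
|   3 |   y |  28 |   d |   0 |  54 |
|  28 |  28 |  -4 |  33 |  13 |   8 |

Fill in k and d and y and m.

Rows 3 and 4 both sum to 106, so that's the common total.
Row 1 has 16 + 19 − 2 + 8 + 38 = 79; the blank must be 106 − 79 = 27.
Row 2 has 40 + 4 + 24 + 29 − 5 = 92; the blank must be 106 − 92 = 14.
Column 2 has 27 + 4 + 31 + 17 + 28 = 107; the blank must be 106 − 107 = -1.
Row 5 has 3 − 1 + 28 + 0 + 54 = 84; the blank must be 106 − 84 = 22.

k = 14, d = 22, y = -1, m = 27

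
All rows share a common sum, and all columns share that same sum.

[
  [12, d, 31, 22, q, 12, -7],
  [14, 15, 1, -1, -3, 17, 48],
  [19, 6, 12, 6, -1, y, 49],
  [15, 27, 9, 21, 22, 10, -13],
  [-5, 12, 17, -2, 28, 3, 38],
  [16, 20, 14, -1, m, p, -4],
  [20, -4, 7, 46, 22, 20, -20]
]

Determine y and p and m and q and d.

Rows 2 and 4 both sum to 91, so that's the common total.
Column 2 has 15 + 6 + 27 + 12 + 20 − 4 = 76; the blank must be 91 − 76 = 15.
Row 1 has 12 + 15 + 31 + 22 + 12 − 7 = 85; the blank must be 91 − 85 = 6.
Column 5 has 6 − 3 − 1 + 22 + 28 + 22 = 74; the blank must be 91 − 74 = 17.
Row 6 has 16 + 20 + 14 − 1 + 17 − 4 = 62; the blank must be 91 − 62 = 29.
Row 3 has 19 + 6 + 12 + 6 − 1 + 49 = 91; the blank must be 91 − 91 = 0.

y = 0, p = 29, m = 17, q = 6, d = 15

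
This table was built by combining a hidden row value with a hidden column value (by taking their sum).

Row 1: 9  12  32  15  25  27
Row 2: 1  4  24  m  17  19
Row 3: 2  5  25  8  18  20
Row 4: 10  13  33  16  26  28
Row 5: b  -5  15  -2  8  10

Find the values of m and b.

The difference between any two rows is the same in every column — this is an addition table with the headers hidden.
Row 2 minus row 1 is 24 − 32 = -8, so its entry in column 4 is 15 + (-8) = 7.
Row 5 minus row 1 is 15 − 32 = -17, so its entry in column 1 is 9 + (-17) = -8.

m = 7, b = -8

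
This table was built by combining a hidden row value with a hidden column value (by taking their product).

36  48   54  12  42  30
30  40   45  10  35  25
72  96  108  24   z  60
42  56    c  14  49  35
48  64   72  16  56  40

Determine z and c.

Each row is a constant multiple of every other row — this is a multiplication table with the headers hidden.
Row 3 is 24/12 = 2/1 times row 1, so its entry in column 5 is 42 × 2/1 = 84.
Row 4 is 14/12 = 7/6 times row 1, so its entry in column 3 is 54 × 7/6 = 63.

z = 84, c = 63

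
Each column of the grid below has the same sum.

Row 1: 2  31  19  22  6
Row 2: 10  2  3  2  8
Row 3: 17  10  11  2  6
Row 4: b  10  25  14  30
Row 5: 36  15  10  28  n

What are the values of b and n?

Columns 2 and 4 both add up to 68, so every column sums to 68.
Column 1: 2 + 10 + 17 + 36 = 65, so the missing entry is 68 − 65 = 3.
Column 5: 6 + 8 + 6 + 30 = 50, so the missing entry is 68 − 50 = 18.

b = 3, n = 18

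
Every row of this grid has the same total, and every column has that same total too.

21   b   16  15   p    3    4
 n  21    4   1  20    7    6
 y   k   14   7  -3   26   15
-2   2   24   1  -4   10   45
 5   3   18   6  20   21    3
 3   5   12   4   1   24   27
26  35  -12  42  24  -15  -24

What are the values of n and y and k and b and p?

n = 17, y = 6, k = 11, b = -1, p = 18

Rows 4 and 5 both sum to 76, so that's the common total.
Column 5: 20 − 3 − 4 + 20 + 1 + 24 = 58, so its missing entry is 76 − 58 = 18.
Row 1: 21 + 16 + 15 + 18 + 3 + 4 = 77, so its missing entry is 76 − 77 = -1.
Column 2: -1 + 21 + 2 + 3 + 5 + 35 = 65, so its missing entry is 76 − 65 = 11.
Row 3: 11 + 14 + 7 − 3 + 26 + 15 = 70, so its missing entry is 76 − 70 = 6.
Row 2: 21 + 4 + 1 + 20 + 7 + 6 = 59, so its missing entry is 76 − 59 = 17.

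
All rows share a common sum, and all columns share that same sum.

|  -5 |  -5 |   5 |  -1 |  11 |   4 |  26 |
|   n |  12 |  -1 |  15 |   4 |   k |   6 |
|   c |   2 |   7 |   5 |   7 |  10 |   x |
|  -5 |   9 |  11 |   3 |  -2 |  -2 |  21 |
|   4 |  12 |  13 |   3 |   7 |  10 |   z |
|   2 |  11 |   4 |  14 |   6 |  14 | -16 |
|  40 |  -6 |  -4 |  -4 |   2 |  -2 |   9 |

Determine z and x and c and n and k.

z = -14, x = 3, c = 1, n = -2, k = 1

Rows 1 and 4 both sum to 35, so that's the common total.
Column 6 has 4 + 10 − 2 + 10 + 14 − 2 = 34; the blank must be 35 − 34 = 1.
Row 5 has 4 + 12 + 13 + 3 + 7 + 10 = 49; the blank must be 35 − 49 = -14.
Column 7 has 26 + 6 + 21 − 14 − 16 + 9 = 32; the blank must be 35 − 32 = 3.
Row 3 has 2 + 7 + 5 + 7 + 10 + 3 = 34; the blank must be 35 − 34 = 1.
Row 2 has 12 − 1 + 15 + 4 + 1 + 6 = 37; the blank must be 35 − 37 = -2.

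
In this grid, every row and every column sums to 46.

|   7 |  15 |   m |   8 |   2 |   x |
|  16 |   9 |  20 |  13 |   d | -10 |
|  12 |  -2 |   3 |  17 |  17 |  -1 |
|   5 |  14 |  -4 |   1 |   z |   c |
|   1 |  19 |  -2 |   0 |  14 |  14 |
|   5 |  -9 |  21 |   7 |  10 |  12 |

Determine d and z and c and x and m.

d = -2, z = 5, c = 25, x = 6, m = 8

The known cells in row 2 total 48, leaving 46 − 48 = -2 for the blank.
The known cells in column 5 total 41, leaving 46 − 41 = 5 for the blank.
The known cells in column 3 total 38, leaving 46 − 38 = 8 for the blank.
The known cells in row 1 total 40, leaving 46 − 40 = 6 for the blank.
The known cells in row 4 total 21, leaving 46 − 21 = 25 for the blank.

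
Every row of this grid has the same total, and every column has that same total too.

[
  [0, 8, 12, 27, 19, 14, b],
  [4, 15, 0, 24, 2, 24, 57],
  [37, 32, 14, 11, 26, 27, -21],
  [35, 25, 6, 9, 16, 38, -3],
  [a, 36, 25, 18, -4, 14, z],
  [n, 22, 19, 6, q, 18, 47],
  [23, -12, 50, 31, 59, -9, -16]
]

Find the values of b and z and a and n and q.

b = 46, z = 16, a = 21, n = 6, q = 8

Rows 2 and 3 both sum to 126, so that's the common total.
The known cells in column 5 total 118, leaving 126 − 118 = 8 for the blank.
The known cells in row 1 total 80, leaving 126 − 80 = 46 for the blank.
The known cells in column 7 total 110, leaving 126 − 110 = 16 for the blank.
The known cells in row 5 total 105, leaving 126 − 105 = 21 for the blank.
The known cells in row 6 total 120, leaving 126 − 120 = 6 for the blank.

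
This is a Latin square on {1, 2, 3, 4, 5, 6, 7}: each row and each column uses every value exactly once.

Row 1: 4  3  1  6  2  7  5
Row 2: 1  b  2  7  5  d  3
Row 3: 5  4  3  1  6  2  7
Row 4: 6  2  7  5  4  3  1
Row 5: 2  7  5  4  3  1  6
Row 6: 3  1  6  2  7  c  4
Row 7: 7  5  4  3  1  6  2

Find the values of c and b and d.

c = 5, b = 6, d = 4

Cell (2,2): column 2 already has {1, 2, 3, 4, 5, 7} → 6.
For row 6, column 6: row 6 already has {1, 2, 3, 4, 6, 7}; that leaves 5.
At (row 2, col 6): row 2 already has {1, 2, 3, 5, 6, 7}, so the value is 4.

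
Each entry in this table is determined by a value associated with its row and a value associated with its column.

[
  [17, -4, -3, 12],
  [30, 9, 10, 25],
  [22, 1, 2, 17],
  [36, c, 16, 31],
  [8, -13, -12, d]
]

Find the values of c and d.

The difference between any two rows is the same in every column — this is an addition table with the headers hidden.
Row 4 minus row 1 is 36 − 17 = 19, so its entry in column 2 is -4 + 19 = 15.
Row 5 minus row 1 is 8 − 17 = -9, so its entry in column 4 is 12 + (-9) = 3.

c = 15, d = 3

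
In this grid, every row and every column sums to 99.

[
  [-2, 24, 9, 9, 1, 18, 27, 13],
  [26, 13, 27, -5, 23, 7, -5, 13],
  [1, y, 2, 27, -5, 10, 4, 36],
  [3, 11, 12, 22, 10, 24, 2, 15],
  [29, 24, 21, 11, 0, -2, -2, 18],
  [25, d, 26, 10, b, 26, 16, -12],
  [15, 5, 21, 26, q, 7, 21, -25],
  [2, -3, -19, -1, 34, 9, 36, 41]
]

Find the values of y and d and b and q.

y = 24, d = 1, b = 7, q = 29

Row 7 has 15 + 5 + 21 + 26 + 7 + 21 − 25 = 70; the blank must be 99 − 70 = 29.
Column 5 has 1 + 23 − 5 + 10 + 0 + 29 + 34 = 92; the blank must be 99 − 92 = 7.
Row 6 has 25 + 26 + 10 + 7 + 26 + 16 − 12 = 98; the blank must be 99 − 98 = 1.
Row 3 has 1 + 2 + 27 − 5 + 10 + 4 + 36 = 75; the blank must be 99 − 75 = 24.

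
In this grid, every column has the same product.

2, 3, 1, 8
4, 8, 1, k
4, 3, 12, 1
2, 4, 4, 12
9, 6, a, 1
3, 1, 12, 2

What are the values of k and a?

Columns 1 and 2 each multiply to 1728, so every column has product 1728.
Column 4: 8×1×12×1×2 = 192, so the missing entry is 1728 ÷ 192 = 9.
Column 3: 1×1×12×4×12 = 576, so the missing entry is 1728 ÷ 576 = 3.

k = 9, a = 3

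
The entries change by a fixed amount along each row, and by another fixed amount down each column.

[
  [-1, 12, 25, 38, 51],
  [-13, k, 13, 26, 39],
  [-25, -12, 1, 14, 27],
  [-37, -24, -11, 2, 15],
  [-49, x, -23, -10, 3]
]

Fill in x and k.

x = -36, k = 0

Along each row the entries change by 13 per step; down each column they change by -12.
Row 5: from -49 at column 1, stepping by 13 to column 2 gives -36.
Row 2: from -13 at column 1, stepping by 13 to column 2 gives 0.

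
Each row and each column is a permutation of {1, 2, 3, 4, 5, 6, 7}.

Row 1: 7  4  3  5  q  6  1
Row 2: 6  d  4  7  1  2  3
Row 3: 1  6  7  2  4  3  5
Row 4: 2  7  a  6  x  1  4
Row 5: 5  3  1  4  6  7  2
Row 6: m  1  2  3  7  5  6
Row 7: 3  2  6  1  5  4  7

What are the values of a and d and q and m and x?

a = 5, d = 5, q = 2, m = 4, x = 3

Cell (1,5): row 1 already has {1, 3, 4, 5, 6, 7} → 2.
For row 4, column 5: column 5 already has {1, 2, 4, 5, 6, 7}; that leaves 3.
At (row 2, col 2): row 2 already has {1, 2, 3, 4, 6, 7}, so the value is 5.
Cell (6,1): row 6 already has {1, 2, 3, 5, 6, 7} → 4.
Cell (4,3): row 4 already has {1, 2, 3, 4, 6, 7} → 5.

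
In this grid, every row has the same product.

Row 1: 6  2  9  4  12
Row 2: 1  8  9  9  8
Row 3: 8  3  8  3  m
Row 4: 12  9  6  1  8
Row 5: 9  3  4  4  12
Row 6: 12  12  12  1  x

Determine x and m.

Rows 1 and 4 each multiply to 5184, so every row has product 5184.
Row 6: 12×12×12×1 = 1728, so the missing entry is 5184 ÷ 1728 = 3.
Row 3: 8×3×8×3 = 576, so the missing entry is 5184 ÷ 576 = 9.

x = 3, m = 9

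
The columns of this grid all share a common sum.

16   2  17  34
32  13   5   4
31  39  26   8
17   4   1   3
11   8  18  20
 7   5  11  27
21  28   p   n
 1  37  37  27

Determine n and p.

Column 1 sums to 136 and so does column 2; that's the common total.
In column 4 the known cells total 123, leaving 136 − 123 = 13.
In column 3 the known cells total 115, leaving 136 − 115 = 21.

n = 13, p = 21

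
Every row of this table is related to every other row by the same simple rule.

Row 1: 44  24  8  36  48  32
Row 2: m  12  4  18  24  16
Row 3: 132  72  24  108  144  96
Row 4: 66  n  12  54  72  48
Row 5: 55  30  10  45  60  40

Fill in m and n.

Each row is a constant multiple of every other row — this is a multiplication table with the headers hidden.
Row 2 is 24/48 = 1/2 times row 1, so its entry in column 1 is 44 × 1/2 = 22.
Row 4 is 72/48 = 3/2 times row 1, so its entry in column 2 is 24 × 3/2 = 36.

m = 22, n = 36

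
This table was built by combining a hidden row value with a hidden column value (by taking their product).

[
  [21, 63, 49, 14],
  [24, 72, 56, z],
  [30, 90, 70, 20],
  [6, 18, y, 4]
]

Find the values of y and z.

y = 14, z = 16

Each row is a constant multiple of every other row — this is a multiplication table with the headers hidden.
Row 4 is 18/63 = 2/7 times row 1, so its entry in column 3 is 49 × 2/7 = 14.
Row 2 is 72/63 = 8/7 times row 1, so its entry in column 4 is 14 × 8/7 = 16.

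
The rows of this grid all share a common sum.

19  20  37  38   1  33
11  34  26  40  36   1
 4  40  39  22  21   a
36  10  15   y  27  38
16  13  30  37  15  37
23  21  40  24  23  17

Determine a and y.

a = 22, y = 22

The complete rows each total 148.
Row 3 is missing 148 − 126 = 22 (since 4 + 40 + 39 + 22 + 21 = 126).
Row 4 is missing 148 − 126 = 22 (since 36 + 10 + 15 + 27 + 38 = 126).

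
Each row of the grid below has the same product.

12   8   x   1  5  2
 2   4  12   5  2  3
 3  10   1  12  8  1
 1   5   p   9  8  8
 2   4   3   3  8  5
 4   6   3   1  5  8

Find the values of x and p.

x = 3, p = 1

Rows 5 and 6 each multiply to 2880, so every row has product 2880.
Row 1: 12×8×1×5×2 = 960, so the missing entry is 2880 ÷ 960 = 3.
Row 4: 1×5×9×8×8 = 2880, so the missing entry is 2880 ÷ 2880 = 1.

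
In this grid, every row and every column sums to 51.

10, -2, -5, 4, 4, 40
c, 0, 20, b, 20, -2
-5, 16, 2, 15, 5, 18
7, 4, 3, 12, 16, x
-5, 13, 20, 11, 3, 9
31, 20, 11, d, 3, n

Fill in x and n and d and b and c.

The known cells in column 1 total 38, leaving 51 − 38 = 13 for the blank.
The known cells in row 2 total 51, leaving 51 − 51 = 0 for the blank.
The known cells in column 4 total 42, leaving 51 − 42 = 9 for the blank.
The known cells in row 6 total 74, leaving 51 − 74 = -23 for the blank.
The known cells in row 4 total 42, leaving 51 − 42 = 9 for the blank.

x = 9, n = -23, d = 9, b = 0, c = 13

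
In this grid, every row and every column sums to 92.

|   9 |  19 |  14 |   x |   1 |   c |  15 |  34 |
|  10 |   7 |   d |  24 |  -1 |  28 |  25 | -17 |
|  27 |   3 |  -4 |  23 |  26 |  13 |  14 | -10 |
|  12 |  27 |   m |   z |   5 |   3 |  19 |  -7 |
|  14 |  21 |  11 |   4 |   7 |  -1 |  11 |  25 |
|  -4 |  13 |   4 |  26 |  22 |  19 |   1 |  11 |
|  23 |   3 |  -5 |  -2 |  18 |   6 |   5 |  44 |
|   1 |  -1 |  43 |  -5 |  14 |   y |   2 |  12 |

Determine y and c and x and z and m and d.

y = 26, c = -2, x = 2, z = 20, m = 13, d = 16

The known cells in row 2 total 76, leaving 92 − 76 = 16 for the blank.
The known cells in column 3 total 79, leaving 92 − 79 = 13 for the blank.
The known cells in row 4 total 72, leaving 92 − 72 = 20 for the blank.
The known cells in column 4 total 90, leaving 92 − 90 = 2 for the blank.
The known cells in row 1 total 94, leaving 92 − 94 = -2 for the blank.
The known cells in row 8 total 66, leaving 92 − 66 = 26 for the blank.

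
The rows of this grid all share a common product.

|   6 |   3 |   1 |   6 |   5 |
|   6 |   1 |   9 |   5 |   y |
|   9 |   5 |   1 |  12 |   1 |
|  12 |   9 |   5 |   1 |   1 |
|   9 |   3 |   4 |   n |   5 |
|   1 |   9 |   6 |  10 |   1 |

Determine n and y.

n = 1, y = 2

Rows 4 and 6 each multiply to 540, so every row has product 540.
Row 5: 9×3×4×5 = 540, so the missing entry is 540 ÷ 540 = 1.
Row 2: 6×1×9×5 = 270, so the missing entry is 540 ÷ 270 = 2.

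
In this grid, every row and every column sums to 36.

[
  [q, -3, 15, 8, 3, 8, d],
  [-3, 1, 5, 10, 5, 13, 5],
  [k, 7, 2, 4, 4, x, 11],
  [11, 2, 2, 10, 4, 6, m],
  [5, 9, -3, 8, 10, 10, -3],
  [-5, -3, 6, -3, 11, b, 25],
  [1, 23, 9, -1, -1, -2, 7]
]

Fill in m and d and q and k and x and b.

m = 1, d = -10, q = 15, k = 12, x = -4, b = 5

Row 6 has -5 − 3 + 6 − 3 + 11 + 25 = 31; the blank must be 36 − 31 = 5.
Row 4 has 11 + 2 + 2 + 10 + 4 + 6 = 35; the blank must be 36 − 35 = 1.
Column 7 has 5 + 11 + 1 − 3 + 25 + 7 = 46; the blank must be 36 − 46 = -10.
Row 1 has -3 + 15 + 8 + 3 + 8 − 10 = 21; the blank must be 36 − 21 = 15.
Column 1 has 15 − 3 + 11 + 5 − 5 + 1 = 24; the blank must be 36 − 24 = 12.
Row 3 has 12 + 7 + 2 + 4 + 4 + 11 = 40; the blank must be 36 − 40 = -4.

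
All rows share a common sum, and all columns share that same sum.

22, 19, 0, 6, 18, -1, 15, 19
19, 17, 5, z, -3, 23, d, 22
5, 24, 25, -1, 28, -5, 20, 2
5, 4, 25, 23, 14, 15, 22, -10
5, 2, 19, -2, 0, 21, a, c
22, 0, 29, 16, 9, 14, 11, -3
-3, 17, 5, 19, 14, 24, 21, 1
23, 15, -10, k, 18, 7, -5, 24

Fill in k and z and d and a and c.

Rows 1 and 3 both sum to 98, so that's the common total.
Row 8: 23 + 15 − 10 + 18 + 7 − 5 + 24 = 72, so its missing entry is 98 − 72 = 26.
Column 4: 6 − 1 + 23 − 2 + 16 + 19 + 26 = 87, so its missing entry is 98 − 87 = 11.
Row 2: 19 + 17 + 5 + 11 − 3 + 23 + 22 = 94, so its missing entry is 98 − 94 = 4.
Column 7: 15 + 4 + 20 + 22 + 11 + 21 − 5 = 88, so its missing entry is 98 − 88 = 10.
Row 5: 5 + 2 + 19 − 2 + 0 + 21 + 10 = 55, so its missing entry is 98 − 55 = 43.

k = 26, z = 11, d = 4, a = 10, c = 43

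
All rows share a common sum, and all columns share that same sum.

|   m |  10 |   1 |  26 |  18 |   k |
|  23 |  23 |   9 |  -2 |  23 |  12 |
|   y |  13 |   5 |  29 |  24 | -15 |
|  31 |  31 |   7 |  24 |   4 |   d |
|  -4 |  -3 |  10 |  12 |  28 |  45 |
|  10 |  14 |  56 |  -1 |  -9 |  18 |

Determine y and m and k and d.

y = 32, m = -4, k = 37, d = -9

Rows 2 and 5 both sum to 88, so that's the common total.
Row 3 has 13 + 5 + 29 + 24 − 15 = 56; the blank must be 88 − 56 = 32.
Row 4 has 31 + 31 + 7 + 24 + 4 = 97; the blank must be 88 − 97 = -9.
Column 6 has 12 − 15 − 9 + 45 + 18 = 51; the blank must be 88 − 51 = 37.
Row 1 has 10 + 1 + 26 + 18 + 37 = 92; the blank must be 88 − 92 = -4.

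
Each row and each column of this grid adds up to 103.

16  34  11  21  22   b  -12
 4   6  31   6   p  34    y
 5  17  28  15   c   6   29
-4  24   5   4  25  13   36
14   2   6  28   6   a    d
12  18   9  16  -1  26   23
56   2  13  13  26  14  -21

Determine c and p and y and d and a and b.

c = 3, p = 22, y = 0, d = 48, a = -1, b = 11

Row 3 has 5 + 17 + 28 + 15 + 6 + 29 = 100; the blank must be 103 − 100 = 3.
Column 5 has 22 + 3 + 25 + 6 − 1 + 26 = 81; the blank must be 103 − 81 = 22.
Row 1 has 16 + 34 + 11 + 21 + 22 − 12 = 92; the blank must be 103 − 92 = 11.
Column 6 has 11 + 34 + 6 + 13 + 26 + 14 = 104; the blank must be 103 − 104 = -1.
Row 5 has 14 + 2 + 6 + 28 + 6 − 1 = 55; the blank must be 103 − 55 = 48.
Row 2 has 4 + 6 + 31 + 6 + 22 + 34 = 103; the blank must be 103 − 103 = 0.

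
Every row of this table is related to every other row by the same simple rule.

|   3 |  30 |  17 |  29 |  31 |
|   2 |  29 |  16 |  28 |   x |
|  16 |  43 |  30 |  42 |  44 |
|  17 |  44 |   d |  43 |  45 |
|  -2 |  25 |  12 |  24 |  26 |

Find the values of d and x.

The difference between any two rows is the same in every column — this is an addition table with the headers hidden.
Row 4 minus row 1 is 44 − 30 = 14, so its entry in column 3 is 17 + 14 = 31.
Row 2 minus row 1 is 29 − 30 = -1, so its entry in column 5 is 31 + (-1) = 30.

d = 31, x = 30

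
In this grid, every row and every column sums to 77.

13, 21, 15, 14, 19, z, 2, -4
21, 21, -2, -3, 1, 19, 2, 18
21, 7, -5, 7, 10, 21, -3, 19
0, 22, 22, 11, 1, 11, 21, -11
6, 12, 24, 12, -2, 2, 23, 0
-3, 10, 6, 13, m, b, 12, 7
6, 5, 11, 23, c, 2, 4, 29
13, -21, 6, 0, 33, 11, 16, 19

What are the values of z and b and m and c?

z = -3, b = 14, m = 18, c = -3

Row 7: 6 + 5 + 11 + 23 + 2 + 4 + 29 = 80, so its missing entry is 77 − 80 = -3.
Column 5: 19 + 1 + 10 + 1 − 2 − 3 + 33 = 59, so its missing entry is 77 − 59 = 18.
Row 6: -3 + 10 + 6 + 13 + 18 + 12 + 7 = 63, so its missing entry is 77 − 63 = 14.
Row 1: 13 + 21 + 15 + 14 + 19 + 2 − 4 = 80, so its missing entry is 77 − 80 = -3.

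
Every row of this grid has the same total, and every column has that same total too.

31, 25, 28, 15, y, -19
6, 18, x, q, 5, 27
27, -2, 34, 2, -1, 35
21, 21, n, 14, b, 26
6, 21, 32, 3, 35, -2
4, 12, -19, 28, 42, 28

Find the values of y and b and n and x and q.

Rows 3 and 5 both sum to 95, so that's the common total.
Row 1 has 31 + 25 + 28 + 15 − 19 = 80; the blank must be 95 − 80 = 15.
Column 5 has 15 + 5 − 1 + 35 + 42 = 96; the blank must be 95 − 96 = -1.
Row 4 has 21 + 21 + 14 − 1 + 26 = 81; the blank must be 95 − 81 = 14.
Column 3 has 28 + 34 + 14 + 32 − 19 = 89; the blank must be 95 − 89 = 6.
Row 2 has 6 + 18 + 6 + 5 + 27 = 62; the blank must be 95 − 62 = 33.

y = 15, b = -1, n = 14, x = 6, q = 33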